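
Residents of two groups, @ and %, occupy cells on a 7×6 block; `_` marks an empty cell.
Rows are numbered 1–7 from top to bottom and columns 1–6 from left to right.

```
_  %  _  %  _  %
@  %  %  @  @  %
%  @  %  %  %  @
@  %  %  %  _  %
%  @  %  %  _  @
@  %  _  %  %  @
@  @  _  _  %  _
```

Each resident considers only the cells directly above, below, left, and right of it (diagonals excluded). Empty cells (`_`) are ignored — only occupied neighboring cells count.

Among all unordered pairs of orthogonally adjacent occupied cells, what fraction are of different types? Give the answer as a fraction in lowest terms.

13/23

Scan each occupied cell's neighbors to the right and below so each pair is counted once.
From row 1: 1 unlike of 3 pairs (running 1/3).
From row 2: 8 unlike of 11 pairs (running 9/14).
From row 3: 6 unlike of 10 pairs (running 15/24).
From row 4: 4 unlike of 8 pairs (running 19/32).
From row 5: 4 unlike of 7 pairs (running 23/39).
From row 6: 3 unlike of 6 pairs (running 26/45).
From row 7: 0 unlike of 1 pairs (running 26/46).
Total adjacent occupied pairs: 46; unlike-type pairs: 26.
26/46 reduces to 13/23.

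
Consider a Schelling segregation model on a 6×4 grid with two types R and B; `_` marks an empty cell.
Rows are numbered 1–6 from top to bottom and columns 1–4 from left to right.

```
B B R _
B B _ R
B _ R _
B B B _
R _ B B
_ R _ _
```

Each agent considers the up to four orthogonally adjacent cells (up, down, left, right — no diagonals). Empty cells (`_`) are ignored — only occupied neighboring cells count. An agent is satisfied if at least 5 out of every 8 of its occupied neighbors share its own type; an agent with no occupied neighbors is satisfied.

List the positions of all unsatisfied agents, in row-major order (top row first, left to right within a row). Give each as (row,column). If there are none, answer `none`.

(1,3), (3,3), (5,1)

Row 1: (1,1)B 2/2 ✓ · (1,2)B 2/3 ✓ · (1,3)R 0/1 ✗
Row 2: (2,1)B 3/3 ✓ · (2,2)B 2/2 ✓ · (2,4)R 0/0 ✓
Row 3: (3,1)B 2/2 ✓ · (3,3)R 0/1 ✗
Row 4: (4,1)B 2/3 ✓ · (4,2)B 2/2 ✓ · (4,3)B 2/3 ✓
Row 5: (5,1)R 0/1 ✗ · (5,3)B 2/2 ✓ · (5,4)B 1/1 ✓
Row 6: (6,2)R 0/0 ✓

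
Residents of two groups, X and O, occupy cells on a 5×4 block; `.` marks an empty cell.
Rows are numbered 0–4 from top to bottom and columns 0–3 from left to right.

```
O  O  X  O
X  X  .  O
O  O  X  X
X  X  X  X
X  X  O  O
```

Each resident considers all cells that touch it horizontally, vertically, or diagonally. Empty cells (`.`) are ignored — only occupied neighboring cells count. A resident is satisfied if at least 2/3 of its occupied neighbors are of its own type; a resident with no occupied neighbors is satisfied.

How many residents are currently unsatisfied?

Row 0: (0,0)O 1/3 ✗ · (0,1)O 1/4 ✗ · (0,2)X 1/4 ✗ · (0,3)O 1/2 ✗
Row 1: (1,0)X 1/5 ✗ · (1,1)X 3/7 ✗ · (1,3)O 1/4 ✗
Row 2: (2,0)O 1/5 ✗ · (2,1)O 1/7 ✗ · (2,2)X 5/7 ✓ · (2,3)X 3/4 ✓
Row 3: (3,0)X 3/5 ✗ · (3,1)X 5/8 ✗ · (3,2)X 5/8 ✗ · (3,3)X 3/5 ✗
Row 4: (4,0)X 3/3 ✓ · (4,1)X 4/5 ✓ · (4,2)O 1/5 ✗ · (4,3)O 1/3 ✗
Unsatisfied: (0,0), (0,1), (0,2), (0,3), (1,0), (1,1), (1,3), (2,0), (2,1), (3,0), (3,1), (3,2), (3,3), (4,2), (4,3) — 15 in total.

15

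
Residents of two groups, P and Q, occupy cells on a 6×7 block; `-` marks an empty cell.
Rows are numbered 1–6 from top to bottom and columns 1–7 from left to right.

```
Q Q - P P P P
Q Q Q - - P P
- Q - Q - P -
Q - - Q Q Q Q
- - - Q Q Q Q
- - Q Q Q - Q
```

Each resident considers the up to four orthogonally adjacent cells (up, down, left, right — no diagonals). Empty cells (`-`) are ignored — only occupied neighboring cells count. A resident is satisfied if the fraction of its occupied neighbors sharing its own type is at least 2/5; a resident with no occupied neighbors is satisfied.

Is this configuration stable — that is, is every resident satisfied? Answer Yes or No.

Row 1: (1,1)Q 2/2 ✓ · (1,2)Q 2/2 ✓ · (1,4)P 1/1 ✓ · (1,5)P 2/2 ✓ · (1,6)P 3/3 ✓ · (1,7)P 2/2 ✓
Row 2: (2,1)Q 2/2 ✓ · (2,2)Q 4/4 ✓ · (2,3)Q 1/1 ✓ · (2,6)P 3/3 ✓ · (2,7)P 2/2 ✓
Row 3: (3,2)Q 1/1 ✓ · (3,4)Q 1/1 ✓ · (3,6)P 1/2 ✓
Row 4: (4,1)Q 0/0 ✓ · (4,4)Q 3/3 ✓ · (4,5)Q 3/3 ✓ · (4,6)Q 3/4 ✓ · (4,7)Q 2/2 ✓
Row 5: (5,4)Q 3/3 ✓ · (5,5)Q 4/4 ✓ · (5,6)Q 3/3 ✓ · (5,7)Q 3/3 ✓
Row 6: (6,3)Q 1/1 ✓ · (6,4)Q 3/3 ✓ · (6,5)Q 2/2 ✓ · (6,7)Q 1/1 ✓
All meet the threshold, so the configuration is stable.

Yes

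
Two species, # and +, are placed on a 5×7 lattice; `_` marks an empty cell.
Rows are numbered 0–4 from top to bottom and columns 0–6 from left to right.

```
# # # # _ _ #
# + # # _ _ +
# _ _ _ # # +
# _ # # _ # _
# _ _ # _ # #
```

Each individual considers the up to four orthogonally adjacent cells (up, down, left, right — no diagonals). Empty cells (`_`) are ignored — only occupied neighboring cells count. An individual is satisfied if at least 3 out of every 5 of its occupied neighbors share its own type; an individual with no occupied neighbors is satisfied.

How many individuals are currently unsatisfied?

4

(0,0)# 2/2 ✓
(0,1)# 2/3 ✓
(0,2)# 3/3 ✓
(0,3)# 2/2 ✓
(0,6)# 0/1 ✗
(1,0)# 2/3 ✓
(1,1)+ 0/3 ✗
(1,2)# 2/3 ✓
(1,3)# 2/2 ✓
(1,6)+ 1/2 ✗
(2,0)# 2/2 ✓
(2,4)# 1/1 ✓
(2,5)# 2/3 ✓
(2,6)+ 1/2 ✗
(3,0)# 2/2 ✓
(3,2)# 1/1 ✓
(3,3)# 2/2 ✓
(3,5)# 2/2 ✓
(4,0)# 1/1 ✓
(4,3)# 1/1 ✓
(4,5)# 2/2 ✓
(4,6)# 1/1 ✓
Unsatisfied: (0,6), (1,1), (1,6), (2,6) — 4 in total.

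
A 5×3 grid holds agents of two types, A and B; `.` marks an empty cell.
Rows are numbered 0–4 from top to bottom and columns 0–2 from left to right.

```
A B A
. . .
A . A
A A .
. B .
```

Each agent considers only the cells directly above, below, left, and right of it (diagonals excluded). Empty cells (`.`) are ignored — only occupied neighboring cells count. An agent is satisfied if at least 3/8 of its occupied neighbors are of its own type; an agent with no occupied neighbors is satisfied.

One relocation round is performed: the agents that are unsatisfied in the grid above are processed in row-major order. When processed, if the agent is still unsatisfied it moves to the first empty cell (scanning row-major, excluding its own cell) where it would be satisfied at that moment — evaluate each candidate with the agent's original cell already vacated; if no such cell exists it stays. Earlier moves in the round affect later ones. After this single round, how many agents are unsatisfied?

Initially unsatisfied (in order): (0,0), (0,1), (0,2), (4,1).
  (0,0) → (1,0).
  (0,1) → (4,0).
  (0,2): now satisfied by earlier moves; stays.
  (4,1): now satisfied by earlier moves; stays.
Resulting grid:
. . A
A . .
A . A
A A .
B B .
All satisfied now.

0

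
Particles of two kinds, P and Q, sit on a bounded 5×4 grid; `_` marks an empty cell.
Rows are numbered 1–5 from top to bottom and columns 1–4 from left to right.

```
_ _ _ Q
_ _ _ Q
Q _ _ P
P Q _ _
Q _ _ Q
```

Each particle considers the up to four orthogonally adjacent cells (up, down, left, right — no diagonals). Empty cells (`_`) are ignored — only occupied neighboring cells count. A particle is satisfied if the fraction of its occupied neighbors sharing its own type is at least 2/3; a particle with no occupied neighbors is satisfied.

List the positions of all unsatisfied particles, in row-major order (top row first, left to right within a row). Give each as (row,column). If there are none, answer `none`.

Row 1: (1,4)Q 1/1 ok
Row 2: (2,4)Q 1/2 unhappy
Row 3: (3,1)Q 0/1 unhappy · (3,4)P 0/1 unhappy
Row 4: (4,1)P 0/3 unhappy · (4,2)Q 0/1 unhappy
Row 5: (5,1)Q 0/1 unhappy · (5,4)Q 0/0 ok

(2,4), (3,1), (3,4), (4,1), (4,2), (5,1)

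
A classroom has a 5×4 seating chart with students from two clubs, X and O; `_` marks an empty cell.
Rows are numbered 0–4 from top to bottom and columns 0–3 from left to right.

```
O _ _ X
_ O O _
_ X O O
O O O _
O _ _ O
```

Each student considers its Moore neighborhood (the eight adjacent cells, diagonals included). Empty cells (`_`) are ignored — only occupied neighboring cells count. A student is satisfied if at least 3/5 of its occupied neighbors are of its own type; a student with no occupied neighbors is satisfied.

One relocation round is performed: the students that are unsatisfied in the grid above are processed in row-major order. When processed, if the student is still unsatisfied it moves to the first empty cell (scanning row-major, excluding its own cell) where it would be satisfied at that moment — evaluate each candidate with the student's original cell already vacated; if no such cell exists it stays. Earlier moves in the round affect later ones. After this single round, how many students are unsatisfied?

Initially unsatisfied (in order): (0,3), (2,1).
  (0,3): no empty cell satisfies it; stays.
  (2,1): no empty cell satisfies it; stays.
Resulting grid:
O _ _ X
_ O O _
_ X O O
O O O _
O _ _ O
Unsatisfied now: (0,3), (2,1).

2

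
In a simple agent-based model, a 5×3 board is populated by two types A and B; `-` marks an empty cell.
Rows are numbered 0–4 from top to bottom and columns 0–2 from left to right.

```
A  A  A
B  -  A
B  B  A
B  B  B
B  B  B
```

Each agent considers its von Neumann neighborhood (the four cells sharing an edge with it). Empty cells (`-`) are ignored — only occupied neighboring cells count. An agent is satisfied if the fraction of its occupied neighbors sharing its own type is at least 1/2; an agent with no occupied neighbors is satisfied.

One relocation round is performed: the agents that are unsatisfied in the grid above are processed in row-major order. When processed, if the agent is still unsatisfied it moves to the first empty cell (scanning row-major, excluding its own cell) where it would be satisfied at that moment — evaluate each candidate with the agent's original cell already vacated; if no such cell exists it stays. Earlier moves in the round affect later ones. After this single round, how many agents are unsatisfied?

1

Initially unsatisfied (in order): (2,2).
  (2,2) → (1,1).
Resulting grid:
A A A
B A A
B B -
B B B
B B B
Unsatisfied now: (1,0).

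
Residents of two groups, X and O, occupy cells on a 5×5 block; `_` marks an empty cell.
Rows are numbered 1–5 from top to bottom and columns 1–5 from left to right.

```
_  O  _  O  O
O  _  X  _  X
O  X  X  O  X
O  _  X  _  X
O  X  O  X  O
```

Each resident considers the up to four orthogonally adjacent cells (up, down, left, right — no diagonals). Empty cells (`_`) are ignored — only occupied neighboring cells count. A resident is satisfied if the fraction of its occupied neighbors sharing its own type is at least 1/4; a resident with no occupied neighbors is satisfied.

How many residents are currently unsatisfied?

5

Row 1: (1,2)O 0/0 ok · (1,4)O 1/1 ok · (1,5)O 1/2 ok
Row 2: (2,1)O 1/1 ok · (2,3)X 1/1 ok · (2,5)X 1/2 ok
Row 3: (3,1)O 2/3 ok · (3,2)X 1/2 ok · (3,3)X 3/4 ok · (3,4)O 0/2 unhappy · (3,5)X 2/3 ok
Row 4: (4,1)O 2/2 ok · (4,3)X 1/2 ok · (4,5)X 1/2 ok
Row 5: (5,1)O 1/2 ok · (5,2)X 0/2 unhappy · (5,3)O 0/3 unhappy · (5,4)X 0/2 unhappy · (5,5)O 0/2 unhappy
Unsatisfied: (3,4), (5,2), (5,3), (5,4), (5,5) — 5 in total.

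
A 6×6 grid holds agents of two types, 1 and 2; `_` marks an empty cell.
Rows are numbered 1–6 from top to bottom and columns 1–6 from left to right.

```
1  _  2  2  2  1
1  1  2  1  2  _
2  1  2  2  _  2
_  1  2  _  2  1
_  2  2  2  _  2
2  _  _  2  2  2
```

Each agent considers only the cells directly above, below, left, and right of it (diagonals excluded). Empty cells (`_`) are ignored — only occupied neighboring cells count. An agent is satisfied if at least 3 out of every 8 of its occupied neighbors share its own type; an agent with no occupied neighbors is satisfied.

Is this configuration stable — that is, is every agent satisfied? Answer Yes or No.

Row 1: (1,1)1 1/1 ✓ · (1,3)2 2/2 ✓ · (1,4)2 2/3 ✓ · (1,5)2 2/3 ✓ · (1,6)1 0/1 ✗
Row 2: (2,1)1 2/3 ✓ · (2,2)1 2/3 ✓ · (2,3)2 2/4 ✓ · (2,4)1 0/4 ✗ · (2,5)2 1/2 ✓
Row 3: (3,1)2 0/2 ✗ · (3,2)1 2/4 ✓ · (3,3)2 3/4 ✓ · (3,4)2 1/2 ✓ · (3,6)2 0/1 ✗
Row 4: (4,2)1 1/3 ✗ · (4,3)2 2/3 ✓ · (4,5)2 0/1 ✗ · (4,6)1 0/3 ✗
Row 5: (5,2)2 1/2 ✓ · (5,3)2 3/3 ✓ · (5,4)2 2/2 ✓ · (5,6)2 1/2 ✓
Row 6: (6,1)2 0/0 ✓ · (6,4)2 2/2 ✓ · (6,5)2 2/2 ✓ · (6,6)2 2/2 ✓
For instance (1,6) has only 0/1 same-type neighbors, below 3/8.

No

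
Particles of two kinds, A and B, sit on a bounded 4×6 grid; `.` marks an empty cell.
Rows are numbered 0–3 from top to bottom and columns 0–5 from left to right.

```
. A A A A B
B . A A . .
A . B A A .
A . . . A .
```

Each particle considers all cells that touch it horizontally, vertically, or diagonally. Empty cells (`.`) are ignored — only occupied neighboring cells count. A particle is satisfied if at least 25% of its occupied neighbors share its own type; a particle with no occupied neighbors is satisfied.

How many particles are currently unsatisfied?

3

Row 0: (0,1)A 2/3 ok · (0,2)A 4/4 ok · (0,3)A 4/4 ok · (0,4)A 2/3 ok · (0,5)B 0/1 unhappy
Row 1: (1,0)B 0/2 unhappy · (1,2)A 5/6 ok · (1,3)A 6/7 ok
Row 2: (2,0)A 1/2 ok · (2,2)B 0/3 unhappy · (2,3)A 4/5 ok · (2,4)A 3/3 ok
Row 3: (3,0)A 1/1 ok · (3,4)A 2/2 ok
Unsatisfied: (0,5), (1,0), (2,2) — 3 in total.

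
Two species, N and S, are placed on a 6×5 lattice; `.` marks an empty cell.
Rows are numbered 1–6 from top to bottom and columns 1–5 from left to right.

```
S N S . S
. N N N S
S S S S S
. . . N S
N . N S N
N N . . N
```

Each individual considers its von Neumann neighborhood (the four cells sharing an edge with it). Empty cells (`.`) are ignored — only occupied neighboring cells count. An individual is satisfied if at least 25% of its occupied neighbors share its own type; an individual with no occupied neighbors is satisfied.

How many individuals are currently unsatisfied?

5

Row 1: (1,1)S 0/1 ✗ · (1,2)N 1/3 ✓ · (1,3)S 0/2 ✗ · (1,5)S 1/1 ✓
Row 2: (2,2)N 2/3 ✓ · (2,3)N 2/4 ✓ · (2,4)N 1/3 ✓ · (2,5)S 2/3 ✓
Row 3: (3,1)S 1/1 ✓ · (3,2)S 2/3 ✓ · (3,3)S 2/3 ✓ · (3,4)S 2/4 ✓ · (3,5)S 3/3 ✓
Row 4: (4,4)N 0/3 ✗ · (4,5)S 1/3 ✓
Row 5: (5,1)N 1/1 ✓ · (5,3)N 0/1 ✗ · (5,4)S 0/3 ✗ · (5,5)N 1/3 ✓
Row 6: (6,1)N 2/2 ✓ · (6,2)N 1/1 ✓ · (6,5)N 1/1 ✓
Unsatisfied: (1,1), (1,3), (4,4), (5,3), (5,4) — 5 in total.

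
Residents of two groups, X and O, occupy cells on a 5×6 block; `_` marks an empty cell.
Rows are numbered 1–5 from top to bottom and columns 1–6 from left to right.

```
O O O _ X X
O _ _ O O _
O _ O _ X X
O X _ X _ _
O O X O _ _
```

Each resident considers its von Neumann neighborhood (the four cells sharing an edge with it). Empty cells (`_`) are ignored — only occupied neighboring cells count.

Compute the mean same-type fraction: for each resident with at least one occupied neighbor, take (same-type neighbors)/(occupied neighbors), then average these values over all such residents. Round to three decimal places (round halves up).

(1,1)O 2/2
(1,2)O 2/2
(1,3)O 1/1
(1,5)X 1/2
(1,6)X 1/1
(2,1)O 2/2
(2,4)O 1/1
(2,5)O 1/3
(3,1)O 2/2
(3,3)O — no occupied neighbors
(3,5)X 1/2
(3,6)X 1/1
(4,1)O 2/3
(4,2)X 0/2
(4,4)X 0/1
(5,1)O 2/2
(5,2)O 1/3
(5,3)X 0/2
(5,4)O 0/2
Sum over 18 residents: 2/2 + 2/2 + 1/1 + 1/2 + 1/1 + 2/2 + 1/1 + 1/3 + 2/2 + 1/2 + 1/1 + 2/3 + 0/2 + 0/1 + 2/2 + 1/3 + 0/2 + 0/2 = 34/3; mean = 34/3 ÷ 18 = 17/27 = 0.629629… → 0.630.

0.630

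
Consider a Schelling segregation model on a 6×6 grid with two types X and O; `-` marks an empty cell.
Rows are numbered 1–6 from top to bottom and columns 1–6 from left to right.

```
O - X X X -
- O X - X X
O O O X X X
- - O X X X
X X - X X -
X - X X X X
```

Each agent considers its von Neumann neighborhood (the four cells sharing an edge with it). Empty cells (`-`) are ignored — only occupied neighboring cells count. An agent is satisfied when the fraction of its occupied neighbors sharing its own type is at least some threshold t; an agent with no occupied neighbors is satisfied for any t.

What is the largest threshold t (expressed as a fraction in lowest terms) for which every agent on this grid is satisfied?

1/3

Row 1: (1,1)O — no occupied neighbors · (1,3)X 2/2 · (1,4)X 2/2 · (1,5)X 2/2
Row 2: (2,2)O 1/2 · (2,3)X 1/3 · (2,5)X 3/3 · (2,6)X 2/2
Row 3: (3,1)O 1/1 · (3,2)O 3/3 · (3,3)O 2/4 · (3,4)X 2/3 · (3,5)X 4/4 · (3,6)X 3/3
Row 4: (4,3)O 1/2 · (4,4)X 3/4 · (4,5)X 4/4 · (4,6)X 2/2
Row 5: (5,1)X 2/2 · (5,2)X 1/1 · (5,4)X 3/3 · (5,5)X 3/3
Row 6: (6,1)X 1/1 · (6,3)X 1/1 · (6,4)X 3/3 · (6,5)X 3/3 · (6,6)X 1/1
The smallest same-type fraction is 1/3 at (2,3), which reduces to 1/3. Any threshold above that leaves this agent unsatisfied.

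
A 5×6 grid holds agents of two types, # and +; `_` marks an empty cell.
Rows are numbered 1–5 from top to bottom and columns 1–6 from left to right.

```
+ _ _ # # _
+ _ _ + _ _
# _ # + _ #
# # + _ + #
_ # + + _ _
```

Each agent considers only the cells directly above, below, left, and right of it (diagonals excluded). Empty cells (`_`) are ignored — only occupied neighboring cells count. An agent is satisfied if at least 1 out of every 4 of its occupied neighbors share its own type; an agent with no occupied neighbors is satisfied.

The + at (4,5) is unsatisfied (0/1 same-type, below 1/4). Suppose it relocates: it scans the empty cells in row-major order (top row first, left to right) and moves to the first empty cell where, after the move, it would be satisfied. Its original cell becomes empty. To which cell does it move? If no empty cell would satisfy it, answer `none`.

Vacating (4,5). Empty cells in order:
  (1,2): 1/1 same-type → satisfied — stop here.

(1,2)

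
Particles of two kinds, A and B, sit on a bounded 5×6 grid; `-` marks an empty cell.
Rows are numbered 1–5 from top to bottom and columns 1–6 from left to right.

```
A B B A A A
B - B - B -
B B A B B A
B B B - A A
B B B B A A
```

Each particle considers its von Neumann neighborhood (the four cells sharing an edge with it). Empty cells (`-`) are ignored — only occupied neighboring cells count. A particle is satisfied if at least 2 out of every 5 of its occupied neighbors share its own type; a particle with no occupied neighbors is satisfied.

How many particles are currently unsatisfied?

(1,1)A 0/2 not
(1,2)B 1/2 satisfied
(1,3)B 2/3 satisfied
(1,4)A 1/2 satisfied
(1,5)A 2/3 satisfied
(1,6)A 1/1 satisfied
(2,1)B 1/2 satisfied
(2,3)B 1/2 satisfied
(2,5)B 1/2 satisfied
(3,1)B 3/3 satisfied
(3,2)B 2/3 satisfied
(3,3)A 0/4 not
(3,4)B 1/2 satisfied
(3,5)B 2/4 satisfied
(3,6)A 1/2 satisfied
(4,1)B 3/3 satisfied
(4,2)B 4/4 satisfied
(4,3)B 2/3 satisfied
(4,5)A 2/3 satisfied
(4,6)A 3/3 satisfied
(5,1)B 2/2 satisfied
(5,2)B 3/3 satisfied
(5,3)B 3/3 satisfied
(5,4)B 1/2 satisfied
(5,5)A 2/3 satisfied
(5,6)A 2/2 satisfied
Unsatisfied: (1,1), (3,3) — 2 in total.

2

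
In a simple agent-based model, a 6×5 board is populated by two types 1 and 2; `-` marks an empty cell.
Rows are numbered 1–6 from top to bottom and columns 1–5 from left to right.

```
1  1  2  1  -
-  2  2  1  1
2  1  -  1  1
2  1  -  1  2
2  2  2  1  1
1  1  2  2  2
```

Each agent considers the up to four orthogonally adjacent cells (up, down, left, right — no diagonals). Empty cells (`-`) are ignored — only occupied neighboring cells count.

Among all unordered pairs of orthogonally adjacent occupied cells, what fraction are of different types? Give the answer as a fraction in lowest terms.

17/37

Scan each occupied cell's neighbors to the right and below so each pair is counted once.
From row 1: 3 unlike of 6 pairs (running 3/6).
From row 2: 2 unlike of 6 pairs (running 5/12).
From row 3: 2 unlike of 6 pairs (running 7/18).
From row 4: 4 unlike of 6 pairs (running 11/24).
From row 5: 5 unlike of 9 pairs (running 16/33).
From row 6: 1 unlike of 4 pairs (running 17/37).
Total adjacent occupied pairs: 37; unlike-type pairs: 17.
17/37 is already in lowest terms.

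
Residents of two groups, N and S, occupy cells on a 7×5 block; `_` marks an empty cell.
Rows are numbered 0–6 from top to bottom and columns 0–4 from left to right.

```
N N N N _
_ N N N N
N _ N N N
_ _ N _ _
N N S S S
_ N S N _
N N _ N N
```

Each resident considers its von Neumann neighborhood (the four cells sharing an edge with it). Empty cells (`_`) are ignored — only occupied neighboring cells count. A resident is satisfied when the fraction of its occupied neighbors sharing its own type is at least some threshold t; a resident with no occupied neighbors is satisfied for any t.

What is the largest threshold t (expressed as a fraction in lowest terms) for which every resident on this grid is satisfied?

1/3

Row 0: (0,0)N 1/1 · (0,1)N 3/3 · (0,2)N 3/3 · (0,3)N 2/2
Row 1: (1,1)N 2/2 · (1,2)N 4/4 · (1,3)N 4/4 · (1,4)N 2/2
Row 2: (2,0)N — no occupied neighbors · (2,2)N 3/3 · (2,3)N 3/3 · (2,4)N 2/2
Row 3: (3,2)N 1/2
Row 4: (4,0)N 1/1 · (4,1)N 2/3 · (4,2)S 2/4 · (4,3)S 2/3 · (4,4)S 1/1
Row 5: (5,1)N 2/3 · (5,2)S 1/3 · (5,3)N 1/3
Row 6: (6,0)N 1/1 · (6,1)N 2/2 · (6,3)N 2/2 · (6,4)N 1/1
The smallest same-type fraction is 1/3 at (5,2), which reduces to 1/3. Any threshold above that leaves this resident unsatisfied.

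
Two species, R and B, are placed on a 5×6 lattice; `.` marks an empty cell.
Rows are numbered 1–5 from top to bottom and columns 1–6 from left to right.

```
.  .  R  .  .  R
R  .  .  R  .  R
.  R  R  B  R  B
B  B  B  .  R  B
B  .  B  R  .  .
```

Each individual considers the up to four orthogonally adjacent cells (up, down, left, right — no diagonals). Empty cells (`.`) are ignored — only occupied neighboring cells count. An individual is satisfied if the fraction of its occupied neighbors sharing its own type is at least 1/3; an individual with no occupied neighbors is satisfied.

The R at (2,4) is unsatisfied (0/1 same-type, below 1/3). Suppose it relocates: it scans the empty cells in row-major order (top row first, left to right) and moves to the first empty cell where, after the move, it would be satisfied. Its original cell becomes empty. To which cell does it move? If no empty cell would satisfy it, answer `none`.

(1,1)

Vacating (2,4). Empty cells in order:
  (1,1): 1/1 same-type → satisfied — stop here.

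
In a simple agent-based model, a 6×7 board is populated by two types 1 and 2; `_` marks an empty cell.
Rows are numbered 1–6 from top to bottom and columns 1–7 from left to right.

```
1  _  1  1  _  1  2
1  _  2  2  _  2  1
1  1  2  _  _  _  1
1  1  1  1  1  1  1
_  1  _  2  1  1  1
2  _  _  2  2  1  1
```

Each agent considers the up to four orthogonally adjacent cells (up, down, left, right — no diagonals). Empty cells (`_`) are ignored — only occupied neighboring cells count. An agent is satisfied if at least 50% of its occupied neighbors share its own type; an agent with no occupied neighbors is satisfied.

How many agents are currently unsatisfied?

7

Row 1: (1,1)1 1/1 ✓ · (1,3)1 1/2 ✓ · (1,4)1 1/2 ✓ · (1,6)1 0/2 ✗ · (1,7)2 0/2 ✗
Row 2: (2,1)1 2/2 ✓ · (2,3)2 2/3 ✓ · (2,4)2 1/2 ✓ · (2,6)2 0/2 ✗ · (2,7)1 1/3 ✗
Row 3: (3,1)1 3/3 ✓ · (3,2)1 2/3 ✓ · (3,3)2 1/3 ✗ · (3,7)1 2/2 ✓
Row 4: (4,1)1 2/2 ✓ · (4,2)1 4/4 ✓ · (4,3)1 2/3 ✓ · (4,4)1 2/3 ✓ · (4,5)1 3/3 ✓ · (4,6)1 3/3 ✓ · (4,7)1 3/3 ✓
Row 5: (5,2)1 1/1 ✓ · (5,4)2 1/3 ✗ · (5,5)1 2/4 ✓ · (5,6)1 4/4 ✓ · (5,7)1 3/3 ✓
Row 6: (6,1)2 0/0 ✓ · (6,4)2 2/2 ✓ · (6,5)2 1/3 ✗ · (6,6)1 2/3 ✓ · (6,7)1 2/2 ✓
Unsatisfied: (1,6), (1,7), (2,6), (2,7), (3,3), (5,4), (6,5) — 7 in total.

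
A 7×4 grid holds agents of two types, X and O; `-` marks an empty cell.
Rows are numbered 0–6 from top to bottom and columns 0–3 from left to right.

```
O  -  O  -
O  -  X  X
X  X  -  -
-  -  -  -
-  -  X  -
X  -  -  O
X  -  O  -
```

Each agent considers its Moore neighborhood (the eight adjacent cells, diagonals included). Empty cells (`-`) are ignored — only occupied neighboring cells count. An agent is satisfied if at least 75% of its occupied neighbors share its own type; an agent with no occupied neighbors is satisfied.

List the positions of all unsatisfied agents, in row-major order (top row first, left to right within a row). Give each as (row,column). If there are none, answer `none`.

Row 0: (0,0)O 1/1 satisfied · (0,2)O 0/2 not
Row 1: (1,0)O 1/3 not · (1,2)X 2/3 not · (1,3)X 1/2 not
Row 2: (2,0)X 1/2 not · (2,1)X 2/3 not
Row 4: (4,2)X 0/1 not
Row 5: (5,0)X 1/1 satisfied · (5,3)O 1/2 not
Row 6: (6,0)X 1/1 satisfied · (6,2)O 1/1 satisfied

(0,2), (1,0), (1,2), (1,3), (2,0), (2,1), (4,2), (5,3)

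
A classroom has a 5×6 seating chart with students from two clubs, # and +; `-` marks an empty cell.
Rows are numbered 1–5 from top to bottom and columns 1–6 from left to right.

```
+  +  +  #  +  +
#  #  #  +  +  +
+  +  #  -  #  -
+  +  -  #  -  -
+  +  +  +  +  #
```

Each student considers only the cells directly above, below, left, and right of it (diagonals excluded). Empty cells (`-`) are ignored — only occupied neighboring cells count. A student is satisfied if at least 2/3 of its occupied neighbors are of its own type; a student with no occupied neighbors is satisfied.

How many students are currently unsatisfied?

13

(1,1)+ 1/2 not
(1,2)+ 2/3 satisfied
(1,3)+ 1/3 not
(1,4)# 0/3 not
(1,5)+ 2/3 satisfied
(1,6)+ 2/2 satisfied
(2,1)# 1/3 not
(2,2)# 2/4 not
(2,3)# 2/4 not
(2,4)+ 1/3 not
(2,5)+ 3/4 satisfied
(2,6)+ 2/2 satisfied
(3,1)+ 2/3 satisfied
(3,2)+ 2/4 not
(3,3)# 1/2 not
(3,5)# 0/1 not
(4,1)+ 3/3 satisfied
(4,2)+ 3/3 satisfied
(4,4)# 0/1 not
(5,1)+ 2/2 satisfied
(5,2)+ 3/3 satisfied
(5,3)+ 2/2 satisfied
(5,4)+ 2/3 satisfied
(5,5)+ 1/2 not
(5,6)# 0/1 not
Unsatisfied: (1,1), (1,3), (1,4), (2,1), (2,2), (2,3), (2,4), (3,2), (3,3), (3,5), (4,4), (5,5), (5,6) — 13 in total.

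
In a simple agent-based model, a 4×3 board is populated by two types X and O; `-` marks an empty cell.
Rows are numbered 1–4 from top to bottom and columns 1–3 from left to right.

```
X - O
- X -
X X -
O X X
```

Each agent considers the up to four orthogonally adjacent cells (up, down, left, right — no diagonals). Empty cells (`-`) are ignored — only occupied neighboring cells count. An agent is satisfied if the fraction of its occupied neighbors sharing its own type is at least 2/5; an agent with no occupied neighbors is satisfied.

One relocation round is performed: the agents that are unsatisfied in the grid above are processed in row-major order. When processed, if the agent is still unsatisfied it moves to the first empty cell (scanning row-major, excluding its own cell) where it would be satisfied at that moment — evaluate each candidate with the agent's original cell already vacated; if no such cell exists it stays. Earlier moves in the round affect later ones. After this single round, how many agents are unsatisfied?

0

Initially unsatisfied (in order): (4,1).
  (4,1) → (2,3).
Resulting grid:
X - O
- X O
X X -
- X X
All satisfied now.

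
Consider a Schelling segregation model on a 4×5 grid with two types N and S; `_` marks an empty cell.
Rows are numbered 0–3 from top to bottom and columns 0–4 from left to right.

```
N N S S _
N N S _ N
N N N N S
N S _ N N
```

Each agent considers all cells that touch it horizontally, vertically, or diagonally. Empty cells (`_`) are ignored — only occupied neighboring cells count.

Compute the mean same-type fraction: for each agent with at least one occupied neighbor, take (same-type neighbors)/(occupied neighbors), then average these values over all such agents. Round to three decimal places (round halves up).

Row 0: (0,0)N 3/3 · (0,1)N 3/5 · (0,2)S 2/4 · (0,3)S 2/3
Row 1: (1,0)N 5/5 · (1,1)N 6/8 · (1,2)S 2/7 · (1,4)N 1/3
Row 2: (2,0)N 4/5 · (2,1)N 5/7 · (2,2)N 4/6 · (2,3)N 4/6 · (2,4)S 0/4
Row 3: (3,0)N 2/3 · (3,1)S 0/4 · (3,3)N 3/4 · (3,4)N 2/3
Sum over 17 agents: 3/3 + 3/5 + 2/4 + 2/3 + 5/5 + 6/8 + 2/7 + 1/3 + 4/5 + 5/7 + 4/6 + 4/6 + 0/4 + 2/3 + 0/4 + 3/4 + 2/3 = 151/15; mean = 151/15 ÷ 17 = 151/255 = 0.592156… → 0.592.

0.592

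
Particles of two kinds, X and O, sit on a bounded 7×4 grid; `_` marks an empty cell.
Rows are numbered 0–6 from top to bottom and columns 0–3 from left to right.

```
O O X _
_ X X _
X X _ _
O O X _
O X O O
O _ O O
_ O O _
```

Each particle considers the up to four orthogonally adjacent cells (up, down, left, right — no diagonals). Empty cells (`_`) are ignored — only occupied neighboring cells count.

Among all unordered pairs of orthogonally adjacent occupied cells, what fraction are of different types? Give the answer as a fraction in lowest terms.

9/23

Scan each occupied cell's neighbors to the right and below so each pair is counted once.
Row 0: O(0,0)–O(0,1)= O(0,1)–X(0,2)≠ O(0,1)–X(1,1)≠ X(0,2)–X(1,2)=  → 2/4 unlike.
Row 1: X(1,1)–X(1,2)= X(1,1)–X(2,1)=  → 0/2 unlike.
Row 2: X(2,0)–X(2,1)= X(2,0)–O(3,0)≠ X(2,1)–O(3,1)≠  → 2/3 unlike.
Row 3: O(3,0)–O(3,1)= O(3,0)–O(4,0)= O(3,1)–X(3,2)≠ O(3,1)–X(4,1)≠ X(3,2)–O(4,2)≠  → 3/5 unlike.
Row 4: O(4,0)–X(4,1)≠ O(4,0)–O(5,0)= X(4,1)–O(4,2)≠ O(4,2)–O(4,3)= O(4,2)–O(5,2)= O(4,3)–O(5,3)=  → 2/6 unlike.
Row 5: O(5,2)–O(5,3)= O(5,2)–O(6,2)=  → 0/2 unlike.
Row 6: O(6,1)–O(6,2)=  → 0/1 unlike.
Total adjacent occupied pairs: 23; unlike-type pairs: 9.
9/23 is already in lowest terms.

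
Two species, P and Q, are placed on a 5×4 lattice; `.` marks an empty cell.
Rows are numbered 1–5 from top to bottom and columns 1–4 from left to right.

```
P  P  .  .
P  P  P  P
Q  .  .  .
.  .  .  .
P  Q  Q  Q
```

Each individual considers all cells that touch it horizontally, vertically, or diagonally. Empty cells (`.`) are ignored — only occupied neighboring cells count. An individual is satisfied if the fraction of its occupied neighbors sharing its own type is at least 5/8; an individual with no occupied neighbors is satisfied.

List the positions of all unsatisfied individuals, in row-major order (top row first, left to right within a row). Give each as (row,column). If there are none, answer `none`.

Row 1: (1,1)P 3/3 ✓ · (1,2)P 4/4 ✓
Row 2: (2,1)P 3/4 ✓ · (2,2)P 4/5 ✓ · (2,3)P 3/3 ✓ · (2,4)P 1/1 ✓
Row 3: (3,1)Q 0/2 ✗
Row 5: (5,1)P 0/1 ✗ · (5,2)Q 1/2 ✗ · (5,3)Q 2/2 ✓ · (5,4)Q 1/1 ✓

(3,1), (5,1), (5,2)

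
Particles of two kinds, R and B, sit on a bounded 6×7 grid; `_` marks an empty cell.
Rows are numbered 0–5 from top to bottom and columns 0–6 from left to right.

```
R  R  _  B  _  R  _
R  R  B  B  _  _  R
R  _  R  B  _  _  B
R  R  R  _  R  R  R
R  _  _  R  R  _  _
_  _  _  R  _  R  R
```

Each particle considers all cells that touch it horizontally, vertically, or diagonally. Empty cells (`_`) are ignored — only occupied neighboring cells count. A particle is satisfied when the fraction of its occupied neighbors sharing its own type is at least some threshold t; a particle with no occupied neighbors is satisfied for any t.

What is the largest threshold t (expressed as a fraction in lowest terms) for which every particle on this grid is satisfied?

(0,0)R 3/3
(0,1)R 3/4
(0,3)B 2/2
(0,5)R 1/1
(1,0)R 4/4
(1,1)R 5/6
(1,2)B 3/6
(1,3)B 3/4
(1,6)R 1/2
(2,0)R 4/4
(2,2)R 3/6
(2,3)B 2/5
(2,6)B 0/3
(3,0)R 3/3
(3,1)R 5/5
(3,2)R 3/4
(3,4)R 3/4
(3,5)R 3/4
(3,6)R 1/2
(4,0)R 2/2
(4,3)R 4/4
(4,4)R 5/5
(5,3)R 2/2
(5,5)R 2/2
(5,6)R 1/1
The smallest same-type fraction is 0/3 at (2,6), which reduces to 0/1. Any threshold above that leaves this particle unsatisfied.

0/1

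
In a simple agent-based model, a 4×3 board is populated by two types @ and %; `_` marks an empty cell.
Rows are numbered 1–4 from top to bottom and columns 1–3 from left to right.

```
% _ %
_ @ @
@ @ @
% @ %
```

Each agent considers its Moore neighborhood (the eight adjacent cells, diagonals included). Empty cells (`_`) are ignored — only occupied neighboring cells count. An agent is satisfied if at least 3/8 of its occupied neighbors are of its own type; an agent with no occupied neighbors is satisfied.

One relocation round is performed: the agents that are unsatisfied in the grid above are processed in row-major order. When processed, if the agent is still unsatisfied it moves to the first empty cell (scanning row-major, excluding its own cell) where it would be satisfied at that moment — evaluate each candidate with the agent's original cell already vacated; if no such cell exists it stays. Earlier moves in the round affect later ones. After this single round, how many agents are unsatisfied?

1

Initially unsatisfied (in order): (1,1), (1,3), (4,1), (4,3).
  (1,1): no empty cell satisfies it; stays.
  (1,3): no empty cell satisfies it; stays.
  (4,1) → (1,2).
  (4,3) → (2,1).
Resulting grid:
% % %
% @ @
@ @ @
_ @ _
Unsatisfied now: (1,3).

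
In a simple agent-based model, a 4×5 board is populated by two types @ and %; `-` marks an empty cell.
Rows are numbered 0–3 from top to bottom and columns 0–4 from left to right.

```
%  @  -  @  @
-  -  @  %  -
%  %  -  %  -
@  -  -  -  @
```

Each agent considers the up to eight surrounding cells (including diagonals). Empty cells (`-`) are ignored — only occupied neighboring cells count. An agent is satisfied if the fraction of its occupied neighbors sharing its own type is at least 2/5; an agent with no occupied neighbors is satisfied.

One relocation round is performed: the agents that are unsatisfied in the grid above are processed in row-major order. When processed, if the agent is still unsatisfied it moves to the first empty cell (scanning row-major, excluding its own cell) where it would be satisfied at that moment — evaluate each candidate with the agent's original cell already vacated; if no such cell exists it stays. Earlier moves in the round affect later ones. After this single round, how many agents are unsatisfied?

Initially unsatisfied (in order): (0,0), (1,3), (2,1), (2,3), (3,0), (3,4).
  (0,0) → (1,0).
  (1,3) → (0,0).
  (2,1): now satisfied by earlier moves; stays.
  (2,3) → (1,1).
  (3,0) → (0,2).
  (3,4): now satisfied by earlier moves; stays.
Resulting grid:
% @ @ @ @
% % @ - -
% % - - -
- - - - @
All satisfied now.

0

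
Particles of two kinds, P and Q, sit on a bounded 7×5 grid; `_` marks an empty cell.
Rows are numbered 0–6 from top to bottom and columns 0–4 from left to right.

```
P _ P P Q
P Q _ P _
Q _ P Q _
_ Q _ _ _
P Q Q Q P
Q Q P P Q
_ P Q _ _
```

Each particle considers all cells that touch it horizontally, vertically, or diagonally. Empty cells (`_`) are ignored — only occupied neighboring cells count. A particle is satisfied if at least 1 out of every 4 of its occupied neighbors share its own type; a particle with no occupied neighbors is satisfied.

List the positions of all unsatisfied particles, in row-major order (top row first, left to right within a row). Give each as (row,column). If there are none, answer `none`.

(0,4), (1,1), (2,3), (4,0)

Row 0: (0,0)P 1/2 satisfied · (0,2)P 2/3 satisfied · (0,3)P 2/3 satisfied · (0,4)Q 0/2 not
Row 1: (1,0)P 1/3 satisfied · (1,1)Q 1/5 not · (1,3)P 3/5 satisfied
Row 2: (2,0)Q 2/3 satisfied · (2,2)P 1/4 satisfied · (2,3)Q 0/2 not
Row 3: (3,1)Q 3/5 satisfied
Row 4: (4,0)P 0/4 not · (4,1)Q 4/6 satisfied · (4,2)Q 4/6 satisfied · (4,3)Q 2/5 satisfied · (4,4)P 1/3 satisfied
Row 5: (5,0)Q 2/4 satisfied · (5,1)Q 4/7 satisfied · (5,2)P 2/7 satisfied · (5,3)P 2/6 satisfied · (5,4)Q 1/3 satisfied
Row 6: (6,1)P 1/4 satisfied · (6,2)Q 1/4 satisfied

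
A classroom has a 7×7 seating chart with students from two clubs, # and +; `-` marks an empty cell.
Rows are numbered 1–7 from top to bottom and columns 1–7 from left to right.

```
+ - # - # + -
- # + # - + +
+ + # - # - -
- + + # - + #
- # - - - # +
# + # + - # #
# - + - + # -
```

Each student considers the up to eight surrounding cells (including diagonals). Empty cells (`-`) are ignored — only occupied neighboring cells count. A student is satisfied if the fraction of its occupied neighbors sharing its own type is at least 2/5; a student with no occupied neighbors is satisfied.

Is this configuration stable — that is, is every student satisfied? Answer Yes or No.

No

(1,1)+ 0/1 unhappy
(1,3)# 2/3 ok
(1,5)# 1/3 unhappy
(1,6)+ 2/3 ok
(2,2)# 2/6 unhappy
(2,3)+ 1/5 unhappy
(2,4)# 4/5 ok
(2,6)+ 2/4 ok
(2,7)+ 2/2 ok
(3,1)+ 2/3 ok
(3,2)+ 4/6 ok
(3,3)# 3/7 ok
(3,5)# 2/4 ok
(4,2)+ 3/5 ok
(4,3)+ 2/5 ok
(4,4)# 2/3 ok
(4,6)+ 1/4 unhappy
(4,7)# 1/3 unhappy
(5,2)# 2/5 ok
(5,6)# 3/5 ok
(5,7)+ 1/5 unhappy
(6,1)# 2/3 ok
(6,2)+ 1/5 unhappy
(6,3)# 1/4 unhappy
(6,4)+ 2/3 ok
(6,6)# 3/5 ok
(6,7)# 3/4 ok
(7,1)# 1/2 ok
(7,3)+ 2/3 ok
(7,5)+ 1/3 unhappy
(7,6)# 2/3 ok
For instance (1,1) has only 0/1 same-type neighbors, below 2/5.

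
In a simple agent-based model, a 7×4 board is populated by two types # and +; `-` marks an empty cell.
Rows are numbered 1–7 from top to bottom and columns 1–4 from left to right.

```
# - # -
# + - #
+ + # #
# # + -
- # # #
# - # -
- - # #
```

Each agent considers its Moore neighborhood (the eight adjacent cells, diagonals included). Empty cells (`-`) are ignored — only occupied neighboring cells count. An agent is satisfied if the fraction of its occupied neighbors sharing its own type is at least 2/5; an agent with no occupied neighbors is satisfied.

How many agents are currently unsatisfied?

Row 1: (1,1)# 1/2 ✓ · (1,3)# 1/2 ✓
Row 2: (2,1)# 1/4 ✗ · (2,2)+ 2/6 ✗ · (2,4)# 3/3 ✓
Row 3: (3,1)+ 2/5 ✓ · (3,2)+ 3/7 ✓ · (3,3)# 3/6 ✓ · (3,4)# 2/3 ✓
Row 4: (4,1)# 2/4 ✓ · (4,2)# 4/7 ✓ · (4,3)+ 1/7 ✗
Row 5: (5,2)# 5/6 ✓ · (5,3)# 4/5 ✓ · (5,4)# 2/3 ✓
Row 6: (6,1)# 1/1 ✓ · (6,3)# 5/5 ✓
Row 7: (7,3)# 2/2 ✓ · (7,4)# 2/2 ✓
Unsatisfied: (2,1), (2,2), (4,3) — 3 in total.

3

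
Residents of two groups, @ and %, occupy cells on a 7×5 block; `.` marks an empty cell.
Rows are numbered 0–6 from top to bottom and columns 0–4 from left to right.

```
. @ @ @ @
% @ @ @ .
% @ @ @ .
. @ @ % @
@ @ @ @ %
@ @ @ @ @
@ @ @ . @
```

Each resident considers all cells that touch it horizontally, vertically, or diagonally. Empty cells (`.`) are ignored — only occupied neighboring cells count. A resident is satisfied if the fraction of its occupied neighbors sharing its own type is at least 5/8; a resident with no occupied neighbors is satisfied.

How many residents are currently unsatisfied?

5

Row 0: (0,1)@ 3/4 satisfied · (0,2)@ 5/5 satisfied · (0,3)@ 4/4 satisfied · (0,4)@ 2/2 satisfied
Row 1: (1,0)% 1/4 not · (1,1)@ 5/7 satisfied · (1,2)@ 8/8 satisfied · (1,3)@ 6/6 satisfied
Row 2: (2,0)% 1/4 not · (2,1)@ 5/7 satisfied · (2,2)@ 7/8 satisfied · (2,3)@ 5/6 satisfied
Row 3: (3,1)@ 6/7 satisfied · (3,2)@ 7/8 satisfied · (3,3)% 1/7 not · (3,4)@ 2/4 not
Row 4: (4,0)@ 4/4 satisfied · (4,1)@ 7/7 satisfied · (4,2)@ 7/8 satisfied · (4,3)@ 6/8 satisfied · (4,4)% 1/5 not
Row 5: (5,0)@ 5/5 satisfied · (5,1)@ 8/8 satisfied · (5,2)@ 7/7 satisfied · (5,3)@ 6/7 satisfied · (5,4)@ 3/4 satisfied
Row 6: (6,0)@ 3/3 satisfied · (6,1)@ 5/5 satisfied · (6,2)@ 4/4 satisfied · (6,4)@ 2/2 satisfied
Unsatisfied: (1,0), (2,0), (3,3), (3,4), (4,4) — 5 in total.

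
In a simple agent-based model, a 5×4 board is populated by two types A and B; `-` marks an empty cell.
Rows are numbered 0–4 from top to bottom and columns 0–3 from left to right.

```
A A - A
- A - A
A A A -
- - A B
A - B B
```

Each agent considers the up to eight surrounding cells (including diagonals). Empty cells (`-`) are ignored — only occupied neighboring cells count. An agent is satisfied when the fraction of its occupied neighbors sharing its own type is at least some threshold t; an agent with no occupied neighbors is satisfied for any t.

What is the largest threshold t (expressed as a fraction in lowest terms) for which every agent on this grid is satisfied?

2/5

(0,0)A 2/2
(0,1)A 2/2
(0,3)A 1/1
(1,1)A 5/5
(1,3)A 2/2
(2,0)A 2/2
(2,1)A 4/4
(2,2)A 4/5
(3,2)A 2/5
(3,3)B 2/4
(4,0)A — no occupied neighbors
(4,2)B 2/3
(4,3)B 2/3
The smallest same-type fraction is 2/5 at (3,2), which reduces to 2/5. Any threshold above that leaves this agent unsatisfied.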